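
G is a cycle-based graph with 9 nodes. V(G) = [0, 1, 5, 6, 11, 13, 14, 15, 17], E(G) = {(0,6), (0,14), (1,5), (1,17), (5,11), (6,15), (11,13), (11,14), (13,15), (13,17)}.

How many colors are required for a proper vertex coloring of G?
Clique number ω(G) = 2 (lower bound: χ ≥ ω).
Odd cycle [5, 1, 17, 13, 15, 6, 0, 14, 11] needs 3 colors (χ ≥ 3).
The coloring below uses 3 colors, so χ(G) = 3.
A valid 3-coloring: color 1: [0, 1, 11, 15]; color 2: [5, 6, 13, 14]; color 3: [17].

χ(G) = 3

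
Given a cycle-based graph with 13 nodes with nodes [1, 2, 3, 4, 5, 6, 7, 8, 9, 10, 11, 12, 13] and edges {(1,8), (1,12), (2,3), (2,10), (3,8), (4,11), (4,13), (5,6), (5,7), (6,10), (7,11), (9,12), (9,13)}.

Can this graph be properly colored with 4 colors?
A valid 4-coloring: color 1: [1, 3, 4, 7, 9, 10]; color 2: [2, 6, 8, 11, 12, 13]; color 3: [5].
(χ(G) = 3 ≤ 4.)

Yes, G is 4-colorable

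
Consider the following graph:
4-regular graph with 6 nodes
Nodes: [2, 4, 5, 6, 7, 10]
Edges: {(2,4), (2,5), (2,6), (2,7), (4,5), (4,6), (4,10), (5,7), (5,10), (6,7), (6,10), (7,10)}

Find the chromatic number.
Clique number ω(G) = 3 (lower bound: χ ≥ ω).
The clique on [2, 4, 5] has size 3, forcing χ ≥ 3, and the coloring below uses 3 colors, so χ(G) = 3.
A valid 3-coloring: color 1: [2, 10]; color 2: [5, 6]; color 3: [4, 7].

χ(G) = 3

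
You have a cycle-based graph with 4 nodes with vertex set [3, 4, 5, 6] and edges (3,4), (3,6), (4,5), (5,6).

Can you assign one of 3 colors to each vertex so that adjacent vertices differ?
A valid 3-coloring: color 1: [3, 5]; color 2: [4, 6].
(χ(G) = 2 ≤ 3.)

Yes, G is 3-colorable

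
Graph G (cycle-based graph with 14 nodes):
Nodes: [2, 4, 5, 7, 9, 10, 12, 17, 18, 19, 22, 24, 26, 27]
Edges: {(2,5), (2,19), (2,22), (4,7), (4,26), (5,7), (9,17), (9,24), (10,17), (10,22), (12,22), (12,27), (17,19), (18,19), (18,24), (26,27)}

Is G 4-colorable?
A valid 4-coloring: color 1: [2, 7, 12, 17, 18, 26]; color 2: [4, 5, 19, 22, 24, 27]; color 3: [9, 10].
(χ(G) = 3 ≤ 4.)

Yes, G is 4-colorable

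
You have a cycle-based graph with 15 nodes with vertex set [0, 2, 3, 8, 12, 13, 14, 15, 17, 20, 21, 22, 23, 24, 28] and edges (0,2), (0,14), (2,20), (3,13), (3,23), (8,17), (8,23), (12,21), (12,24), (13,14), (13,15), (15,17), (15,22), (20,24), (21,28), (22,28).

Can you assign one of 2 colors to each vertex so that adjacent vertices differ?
No, G is not 2-colorable

Odd cycle [15, 22, 28, 21, 12, 24, 20, 2, 0, 14, 13] needs 3 colors (χ ≥ 3).
Hence χ(G) ≥ 3 > 2, so no proper 2-coloring exists.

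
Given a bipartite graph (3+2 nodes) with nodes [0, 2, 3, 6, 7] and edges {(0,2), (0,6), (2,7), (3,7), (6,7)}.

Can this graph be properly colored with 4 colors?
A valid 4-coloring: color 1: [0, 7]; color 2: [2, 3, 6].
(χ(G) = 2 ≤ 4.)

Yes, G is 4-colorable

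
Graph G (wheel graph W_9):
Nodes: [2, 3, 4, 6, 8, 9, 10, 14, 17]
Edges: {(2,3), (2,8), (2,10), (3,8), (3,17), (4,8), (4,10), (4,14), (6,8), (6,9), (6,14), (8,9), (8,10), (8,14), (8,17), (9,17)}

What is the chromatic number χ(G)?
χ(G) = 3

Clique number ω(G) = 3 (lower bound: χ ≥ ω).
The clique on [2, 8, 10] has size 3, forcing χ ≥ 3, and the coloring below uses 3 colors, so χ(G) = 3.
A valid 3-coloring: color 1: [8]; color 2: [3, 9, 10, 14]; color 3: [2, 4, 6, 17].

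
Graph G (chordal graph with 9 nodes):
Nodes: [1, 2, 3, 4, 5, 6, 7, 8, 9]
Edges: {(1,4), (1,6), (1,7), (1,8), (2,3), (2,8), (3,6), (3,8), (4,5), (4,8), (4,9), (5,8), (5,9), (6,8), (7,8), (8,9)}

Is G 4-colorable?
A valid 4-coloring: color 1: [8]; color 2: [1, 3, 5]; color 3: [2, 4, 6, 7]; color 4: [9].
(χ(G) = 4 ≤ 4.)

Yes, G is 4-colorable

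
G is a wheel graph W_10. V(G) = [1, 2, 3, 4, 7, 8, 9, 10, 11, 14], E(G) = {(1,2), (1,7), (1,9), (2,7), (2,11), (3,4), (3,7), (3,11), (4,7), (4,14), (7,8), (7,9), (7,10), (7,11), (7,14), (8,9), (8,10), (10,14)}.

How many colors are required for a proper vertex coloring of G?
χ(G) = 4

Clique number ω(G) = 3 (lower bound: χ ≥ ω).
Odd cycle [2, 1, 9, 8, 10, 14, 4, 3, 11] needs 3 colors (χ ≥ 3).
Vertex 7 is adjacent to every vertex of [1, 2, 3, 4, 8, 9, 10, 11, 14], which already need 3 colors among themselves, so 7 needs a new color (χ ≥ 4).
The coloring below uses 4 colors, so χ(G) = 4.
A valid 4-coloring: color 1: [7]; color 2: [2, 3, 9, 10]; color 3: [1, 8, 11, 14]; color 4: [4].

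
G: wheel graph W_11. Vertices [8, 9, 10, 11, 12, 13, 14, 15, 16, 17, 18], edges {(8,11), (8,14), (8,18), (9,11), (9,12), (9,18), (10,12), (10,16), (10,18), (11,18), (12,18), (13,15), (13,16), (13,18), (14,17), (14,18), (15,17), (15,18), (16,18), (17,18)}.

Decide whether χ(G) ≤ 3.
Yes, G is 3-colorable

A valid 3-coloring: color 1: [18]; color 2: [8, 9, 10, 13, 17]; color 3: [11, 12, 14, 15, 16].
(χ(G) = 3 ≤ 3.)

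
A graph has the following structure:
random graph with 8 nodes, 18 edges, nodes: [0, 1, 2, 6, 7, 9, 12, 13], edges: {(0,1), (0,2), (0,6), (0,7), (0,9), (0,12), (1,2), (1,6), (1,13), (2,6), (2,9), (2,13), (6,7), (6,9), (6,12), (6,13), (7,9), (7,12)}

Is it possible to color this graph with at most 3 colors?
No, G is not 3-colorable

The clique on vertices [0, 1, 2, 6] has size 4 > 3, so it alone needs 4 colors.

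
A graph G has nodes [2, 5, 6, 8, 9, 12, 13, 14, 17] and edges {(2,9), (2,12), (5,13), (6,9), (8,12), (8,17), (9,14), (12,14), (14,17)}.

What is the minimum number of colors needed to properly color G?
Clique number ω(G) = 2 (lower bound: χ ≥ ω).
The graph is bipartite (no odd cycle), so 2 colors suffice: χ(G) = 2.
A valid 2-coloring: color 1: [5, 9, 12, 17]; color 2: [2, 6, 8, 13, 14].

χ(G) = 2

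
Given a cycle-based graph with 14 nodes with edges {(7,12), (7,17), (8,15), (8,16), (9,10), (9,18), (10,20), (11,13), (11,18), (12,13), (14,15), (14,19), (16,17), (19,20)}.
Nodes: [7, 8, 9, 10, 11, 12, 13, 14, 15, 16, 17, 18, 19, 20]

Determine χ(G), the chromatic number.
χ(G) = 2

Clique number ω(G) = 2 (lower bound: χ ≥ ω).
The graph is bipartite (no odd cycle), so 2 colors suffice: χ(G) = 2.
A valid 2-coloring: color 1: [8, 9, 11, 12, 14, 17, 20]; color 2: [7, 10, 13, 15, 16, 18, 19].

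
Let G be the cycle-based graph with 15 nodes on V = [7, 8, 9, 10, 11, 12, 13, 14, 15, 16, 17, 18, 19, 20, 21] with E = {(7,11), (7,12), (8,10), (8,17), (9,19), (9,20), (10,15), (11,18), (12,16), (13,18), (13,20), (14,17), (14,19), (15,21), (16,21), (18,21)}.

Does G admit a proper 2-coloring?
Odd cycle [10, 15, 21, 18, 13, 20, 9, 19, 14, 17, 8] needs 3 colors (χ ≥ 3).
Hence χ(G) ≥ 3 > 2, so no proper 2-coloring exists.

No, G is not 2-colorable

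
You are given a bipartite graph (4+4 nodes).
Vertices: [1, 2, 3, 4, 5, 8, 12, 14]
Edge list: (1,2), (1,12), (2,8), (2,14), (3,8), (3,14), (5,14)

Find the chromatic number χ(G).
Clique number ω(G) = 2 (lower bound: χ ≥ ω).
The graph is bipartite (no odd cycle), so 2 colors suffice: χ(G) = 2.
A valid 2-coloring: color 1: [2, 3, 4, 5, 12]; color 2: [1, 8, 14].

χ(G) = 2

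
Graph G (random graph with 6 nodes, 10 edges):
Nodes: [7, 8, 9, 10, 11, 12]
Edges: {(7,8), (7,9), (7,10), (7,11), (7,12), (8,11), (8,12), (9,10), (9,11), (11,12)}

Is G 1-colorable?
No, G is not 1-colorable

The clique on vertices [7, 8, 11, 12] has size 4 > 1, so it alone needs 4 colors.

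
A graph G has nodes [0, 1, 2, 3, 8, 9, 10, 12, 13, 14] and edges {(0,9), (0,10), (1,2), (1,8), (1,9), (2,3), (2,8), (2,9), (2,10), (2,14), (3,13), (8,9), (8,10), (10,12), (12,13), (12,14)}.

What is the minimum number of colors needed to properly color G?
χ(G) = 4

Clique number ω(G) = 4 (lower bound: χ ≥ ω).
The clique on [1, 2, 8, 9] has size 4, forcing χ ≥ 4, and the coloring below uses 4 colors, so χ(G) = 4.
A valid 4-coloring: color 1: [0, 2, 12]; color 2: [8, 13, 14]; color 3: [3, 9, 10]; color 4: [1].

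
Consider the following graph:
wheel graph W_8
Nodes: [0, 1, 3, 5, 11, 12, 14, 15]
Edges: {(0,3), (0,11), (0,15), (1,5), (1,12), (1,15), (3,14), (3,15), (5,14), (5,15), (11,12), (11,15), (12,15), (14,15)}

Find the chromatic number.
Clique number ω(G) = 3 (lower bound: χ ≥ ω).
Odd cycle [0, 11, 12, 1, 5, 14, 3] needs 3 colors (χ ≥ 3).
Vertex 15 is adjacent to every vertex of [0, 1, 3, 5, 11, 12, 14], which already need 3 colors among themselves, so 15 needs a new color (χ ≥ 4).
The coloring below uses 4 colors, so χ(G) = 4.
A valid 4-coloring: color 1: [15]; color 2: [0, 12, 14]; color 3: [1, 3, 11]; color 4: [5].

χ(G) = 4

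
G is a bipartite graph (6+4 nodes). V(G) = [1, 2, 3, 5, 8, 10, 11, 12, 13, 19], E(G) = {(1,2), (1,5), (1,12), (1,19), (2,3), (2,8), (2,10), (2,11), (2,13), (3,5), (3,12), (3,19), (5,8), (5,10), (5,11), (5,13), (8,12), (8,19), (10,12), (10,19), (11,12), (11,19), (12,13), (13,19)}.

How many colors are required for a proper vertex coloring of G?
Clique number ω(G) = 2 (lower bound: χ ≥ ω).
The graph is bipartite (no odd cycle), so 2 colors suffice: χ(G) = 2.
A valid 2-coloring: color 1: [2, 5, 12, 19]; color 2: [1, 3, 8, 10, 11, 13].

χ(G) = 2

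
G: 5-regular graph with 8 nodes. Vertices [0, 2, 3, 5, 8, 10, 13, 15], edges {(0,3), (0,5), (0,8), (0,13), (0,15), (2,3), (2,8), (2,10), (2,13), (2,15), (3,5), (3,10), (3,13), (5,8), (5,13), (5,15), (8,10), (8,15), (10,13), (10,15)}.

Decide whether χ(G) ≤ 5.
A valid 5-coloring: color 1: [8, 13]; color 2: [3, 15]; color 3: [0, 10]; color 4: [2, 5].
(χ(G) = 4 ≤ 5.)

Yes, G is 5-colorable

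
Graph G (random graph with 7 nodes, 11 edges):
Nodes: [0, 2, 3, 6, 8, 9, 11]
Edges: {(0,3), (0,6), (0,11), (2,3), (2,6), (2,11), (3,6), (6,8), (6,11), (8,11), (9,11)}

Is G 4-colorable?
A valid 4-coloring: color 1: [6, 9]; color 2: [3, 11]; color 3: [0, 2, 8].
(χ(G) = 3 ≤ 4.)

Yes, G is 4-colorable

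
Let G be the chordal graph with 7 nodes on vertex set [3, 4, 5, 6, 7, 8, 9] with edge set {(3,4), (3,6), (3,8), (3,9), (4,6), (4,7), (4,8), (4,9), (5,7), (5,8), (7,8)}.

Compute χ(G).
χ(G) = 3

Clique number ω(G) = 3 (lower bound: χ ≥ ω).
The clique on [3, 4, 8] has size 3, forcing χ ≥ 3, and the coloring below uses 3 colors, so χ(G) = 3.
A valid 3-coloring: color 1: [4, 5]; color 2: [3, 7]; color 3: [6, 8, 9].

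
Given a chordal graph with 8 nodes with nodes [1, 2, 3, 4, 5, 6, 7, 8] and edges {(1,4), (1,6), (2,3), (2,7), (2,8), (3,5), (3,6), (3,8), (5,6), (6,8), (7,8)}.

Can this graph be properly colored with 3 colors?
Yes, G is 3-colorable

A valid 3-coloring: color 1: [2, 4, 6]; color 2: [1, 3, 7]; color 3: [5, 8].
(χ(G) = 3 ≤ 3.)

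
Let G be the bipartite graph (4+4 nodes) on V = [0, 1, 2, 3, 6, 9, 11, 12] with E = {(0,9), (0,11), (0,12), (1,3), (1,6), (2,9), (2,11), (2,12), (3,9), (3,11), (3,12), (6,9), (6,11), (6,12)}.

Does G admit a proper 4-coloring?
Yes, G is 4-colorable

A valid 4-coloring: color 1: [0, 2, 3, 6]; color 2: [1, 9, 11, 12].
(χ(G) = 2 ≤ 4.)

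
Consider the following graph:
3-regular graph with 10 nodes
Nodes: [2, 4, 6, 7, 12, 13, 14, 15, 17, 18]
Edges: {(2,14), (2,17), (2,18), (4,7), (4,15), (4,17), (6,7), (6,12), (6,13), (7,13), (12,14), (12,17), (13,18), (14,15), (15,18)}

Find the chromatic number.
χ(G) = 3

Clique number ω(G) = 3 (lower bound: χ ≥ ω).
The clique on [6, 7, 13] has size 3, forcing χ ≥ 3, and the coloring below uses 3 colors, so χ(G) = 3.
A valid 3-coloring: color 1: [2, 7, 12, 15]; color 2: [4, 13, 14]; color 3: [6, 17, 18].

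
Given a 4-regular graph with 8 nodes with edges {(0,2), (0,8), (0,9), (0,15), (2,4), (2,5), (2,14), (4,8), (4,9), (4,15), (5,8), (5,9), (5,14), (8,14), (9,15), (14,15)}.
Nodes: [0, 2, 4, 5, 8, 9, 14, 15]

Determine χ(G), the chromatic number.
Clique number ω(G) = 3 (lower bound: χ ≥ ω).
The clique on [0, 9, 15] has size 3, forcing χ ≥ 3, and the coloring below uses 3 colors, so χ(G) = 3.
A valid 3-coloring: color 1: [2, 8, 9]; color 2: [0, 4, 14]; color 3: [5, 15].

χ(G) = 3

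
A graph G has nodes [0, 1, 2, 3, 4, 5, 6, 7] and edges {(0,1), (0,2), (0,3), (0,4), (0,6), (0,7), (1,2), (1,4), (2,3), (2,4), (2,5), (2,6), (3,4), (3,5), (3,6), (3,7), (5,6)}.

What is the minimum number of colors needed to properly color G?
Clique number ω(G) = 4 (lower bound: χ ≥ ω).
The clique on [0, 1, 2, 4] has size 4, forcing χ ≥ 4, and the coloring below uses 4 colors, so χ(G) = 4.
A valid 4-coloring: color 1: [0, 5]; color 2: [1, 3]; color 3: [2, 7]; color 4: [4, 6].

χ(G) = 4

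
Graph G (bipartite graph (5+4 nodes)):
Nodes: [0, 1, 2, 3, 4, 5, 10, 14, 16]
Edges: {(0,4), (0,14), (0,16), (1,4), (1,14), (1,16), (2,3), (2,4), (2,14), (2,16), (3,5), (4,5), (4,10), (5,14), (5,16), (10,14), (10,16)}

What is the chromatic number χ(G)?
χ(G) = 2

Clique number ω(G) = 2 (lower bound: χ ≥ ω).
The graph is bipartite (no odd cycle), so 2 colors suffice: χ(G) = 2.
A valid 2-coloring: color 1: [3, 4, 14, 16]; color 2: [0, 1, 2, 5, 10].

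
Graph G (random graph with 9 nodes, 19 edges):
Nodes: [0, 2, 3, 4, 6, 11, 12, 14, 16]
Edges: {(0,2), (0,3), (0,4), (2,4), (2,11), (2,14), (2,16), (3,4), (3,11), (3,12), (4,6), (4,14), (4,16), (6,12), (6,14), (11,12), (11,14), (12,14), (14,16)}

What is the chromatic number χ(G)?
χ(G) = 4

Clique number ω(G) = 4 (lower bound: χ ≥ ω).
The clique on [2, 4, 14, 16] has size 4, forcing χ ≥ 4, and the coloring below uses 4 colors, so χ(G) = 4.
A valid 4-coloring: color 1: [0, 14]; color 2: [4, 11]; color 3: [2, 12]; color 4: [3, 6, 16].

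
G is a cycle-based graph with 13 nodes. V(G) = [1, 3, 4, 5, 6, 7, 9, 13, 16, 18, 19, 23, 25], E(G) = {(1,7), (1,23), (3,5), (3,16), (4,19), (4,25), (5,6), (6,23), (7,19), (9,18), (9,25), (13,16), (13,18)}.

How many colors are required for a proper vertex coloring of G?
Clique number ω(G) = 2 (lower bound: χ ≥ ω).
Odd cycle [25, 9, 18, 13, 16, 3, 5, 6, 23, 1, 7, 19, 4] needs 3 colors (χ ≥ 3).
The coloring below uses 3 colors, so χ(G) = 3.
A valid 3-coloring: color 1: [5, 16, 18, 19, 23, 25]; color 2: [1, 3, 4, 6, 9, 13]; color 3: [7].

χ(G) = 3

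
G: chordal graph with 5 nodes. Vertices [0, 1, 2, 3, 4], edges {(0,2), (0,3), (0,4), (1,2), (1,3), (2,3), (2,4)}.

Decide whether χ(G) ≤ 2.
The clique on vertices [0, 2, 3] has size 3 > 2, so it alone needs 3 colors.

No, G is not 2-colorable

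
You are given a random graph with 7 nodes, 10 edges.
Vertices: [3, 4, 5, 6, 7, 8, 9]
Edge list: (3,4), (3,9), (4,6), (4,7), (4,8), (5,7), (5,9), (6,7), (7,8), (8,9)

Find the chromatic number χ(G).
Clique number ω(G) = 3 (lower bound: χ ≥ ω).
The clique on [4, 7, 8] has size 3, forcing χ ≥ 3, and the coloring below uses 3 colors, so χ(G) = 3.
A valid 3-coloring: color 1: [7, 9]; color 2: [4, 5]; color 3: [3, 6, 8].

χ(G) = 3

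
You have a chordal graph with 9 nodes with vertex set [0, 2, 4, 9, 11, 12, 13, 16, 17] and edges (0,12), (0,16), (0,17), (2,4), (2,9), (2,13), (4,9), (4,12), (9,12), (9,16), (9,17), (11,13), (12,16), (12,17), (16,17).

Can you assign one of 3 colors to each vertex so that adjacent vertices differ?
No, G is not 3-colorable

The clique on vertices [0, 12, 16, 17] has size 4 > 3, so it alone needs 4 colors.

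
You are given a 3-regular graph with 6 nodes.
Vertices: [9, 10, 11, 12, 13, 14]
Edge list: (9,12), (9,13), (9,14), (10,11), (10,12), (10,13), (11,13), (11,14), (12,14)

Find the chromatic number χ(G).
χ(G) = 3

Clique number ω(G) = 3 (lower bound: χ ≥ ω).
The clique on [9, 12, 14] has size 3, forcing χ ≥ 3, and the coloring below uses 3 colors, so χ(G) = 3.
A valid 3-coloring: color 1: [9, 10]; color 2: [13, 14]; color 3: [11, 12].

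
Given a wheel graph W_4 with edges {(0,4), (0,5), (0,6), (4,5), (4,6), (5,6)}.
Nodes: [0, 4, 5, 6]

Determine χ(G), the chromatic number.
Clique number ω(G) = 4 (lower bound: χ ≥ ω).
The clique on [0, 4, 5, 6] has size 4, forcing χ ≥ 4, and the coloring below uses 4 colors, so χ(G) = 4.
A valid 4-coloring: color 1: [5]; color 2: [6]; color 3: [4]; color 4: [0].

χ(G) = 4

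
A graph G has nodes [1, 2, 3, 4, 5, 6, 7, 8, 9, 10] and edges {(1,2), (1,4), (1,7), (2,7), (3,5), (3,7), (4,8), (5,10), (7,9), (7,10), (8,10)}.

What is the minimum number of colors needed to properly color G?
χ(G) = 3

Clique number ω(G) = 3 (lower bound: χ ≥ ω).
The clique on [1, 2, 7] has size 3, forcing χ ≥ 3, and the coloring below uses 3 colors, so χ(G) = 3.
A valid 3-coloring: color 1: [4, 5, 6, 7]; color 2: [1, 3, 9, 10]; color 3: [2, 8].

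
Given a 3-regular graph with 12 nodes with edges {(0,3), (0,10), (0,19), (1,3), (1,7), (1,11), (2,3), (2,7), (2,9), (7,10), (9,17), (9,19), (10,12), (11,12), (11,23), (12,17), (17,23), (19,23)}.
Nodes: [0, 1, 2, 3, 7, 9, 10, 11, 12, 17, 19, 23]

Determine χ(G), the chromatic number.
Clique number ω(G) = 2 (lower bound: χ ≥ ω).
Odd cycle [10, 0, 3, 2, 7] needs 3 colors (χ ≥ 3).
The coloring below uses 3 colors, so χ(G) = 3.
A valid 3-coloring: color 1: [1, 2, 12, 19]; color 2: [0, 7, 11, 17]; color 3: [3, 9, 10, 23].

χ(G) = 3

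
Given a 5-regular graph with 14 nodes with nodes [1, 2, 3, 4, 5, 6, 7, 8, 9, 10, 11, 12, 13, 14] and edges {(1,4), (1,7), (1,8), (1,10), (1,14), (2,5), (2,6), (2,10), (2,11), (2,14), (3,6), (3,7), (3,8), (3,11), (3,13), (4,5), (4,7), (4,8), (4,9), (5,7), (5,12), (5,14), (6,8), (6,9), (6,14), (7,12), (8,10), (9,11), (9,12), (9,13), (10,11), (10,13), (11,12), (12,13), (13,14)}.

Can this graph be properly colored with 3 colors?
A valid 3-coloring: color 1: [1, 5, 6, 11, 13]; color 2: [3, 4, 10, 12, 14]; color 3: [2, 7, 8, 9].
(χ(G) = 3 ≤ 3.)

Yes, G is 3-colorable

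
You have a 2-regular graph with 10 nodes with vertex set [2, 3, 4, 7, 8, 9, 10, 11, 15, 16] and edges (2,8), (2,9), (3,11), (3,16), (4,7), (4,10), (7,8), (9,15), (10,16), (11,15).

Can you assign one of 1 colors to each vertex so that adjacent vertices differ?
Edge (2,8) forces its endpoints to differ, so 1 color is not enough.

No, G is not 1-colorable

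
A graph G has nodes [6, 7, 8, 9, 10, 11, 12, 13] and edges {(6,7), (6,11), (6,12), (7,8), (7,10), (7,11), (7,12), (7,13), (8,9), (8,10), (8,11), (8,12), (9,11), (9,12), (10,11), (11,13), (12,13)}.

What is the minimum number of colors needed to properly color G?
Clique number ω(G) = 4 (lower bound: χ ≥ ω).
The clique on [7, 8, 10, 11] has size 4, forcing χ ≥ 4, and the coloring below uses 4 colors, so χ(G) = 4.
A valid 4-coloring: color 1: [11, 12]; color 2: [7, 9]; color 3: [6, 8, 13]; color 4: [10].

χ(G) = 4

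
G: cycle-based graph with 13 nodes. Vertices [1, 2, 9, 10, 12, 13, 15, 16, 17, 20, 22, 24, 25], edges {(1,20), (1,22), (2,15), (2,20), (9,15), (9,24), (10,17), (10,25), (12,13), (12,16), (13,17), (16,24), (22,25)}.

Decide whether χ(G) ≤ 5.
A valid 5-coloring: color 1: [1, 2, 9, 12, 17, 25]; color 2: [10, 13, 15, 16, 20, 22]; color 3: [24].
(χ(G) = 3 ≤ 5.)

Yes, G is 5-colorable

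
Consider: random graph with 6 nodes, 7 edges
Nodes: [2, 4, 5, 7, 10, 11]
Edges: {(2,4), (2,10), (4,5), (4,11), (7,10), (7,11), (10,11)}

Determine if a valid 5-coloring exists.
Yes, G is 5-colorable

A valid 5-coloring: color 1: [2, 5, 11]; color 2: [4, 10]; color 3: [7].
(χ(G) = 3 ≤ 5.)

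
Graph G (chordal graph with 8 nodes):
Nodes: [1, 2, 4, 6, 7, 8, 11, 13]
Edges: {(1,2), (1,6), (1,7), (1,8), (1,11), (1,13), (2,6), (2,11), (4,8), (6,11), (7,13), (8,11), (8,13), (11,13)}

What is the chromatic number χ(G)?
χ(G) = 4

Clique number ω(G) = 4 (lower bound: χ ≥ ω).
The clique on [1, 8, 11, 13] has size 4, forcing χ ≥ 4, and the coloring below uses 4 colors, so χ(G) = 4.
A valid 4-coloring: color 1: [1, 4]; color 2: [7, 11]; color 3: [6, 13]; color 4: [2, 8].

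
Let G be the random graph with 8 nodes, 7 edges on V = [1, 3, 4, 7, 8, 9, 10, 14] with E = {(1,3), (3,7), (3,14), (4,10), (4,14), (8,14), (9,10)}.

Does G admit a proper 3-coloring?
A valid 3-coloring: color 1: [3, 4, 8, 9]; color 2: [1, 7, 10, 14].
(χ(G) = 2 ≤ 3.)

Yes, G is 3-colorable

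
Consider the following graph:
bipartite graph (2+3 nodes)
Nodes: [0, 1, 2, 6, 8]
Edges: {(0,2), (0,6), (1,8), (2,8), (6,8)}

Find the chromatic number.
χ(G) = 2

Clique number ω(G) = 2 (lower bound: χ ≥ ω).
The graph is bipartite (no odd cycle), so 2 colors suffice: χ(G) = 2.
A valid 2-coloring: color 1: [0, 8]; color 2: [1, 2, 6].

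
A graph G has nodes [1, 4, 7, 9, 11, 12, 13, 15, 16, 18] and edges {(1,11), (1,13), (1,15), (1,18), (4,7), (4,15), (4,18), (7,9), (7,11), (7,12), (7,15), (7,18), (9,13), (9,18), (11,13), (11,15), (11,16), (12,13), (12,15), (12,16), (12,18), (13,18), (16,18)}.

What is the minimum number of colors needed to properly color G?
Clique number ω(G) = 3 (lower bound: χ ≥ ω).
Suppose a proper 3-coloring c exists. The clique [1, 11, 13] takes 3 distinct colors; by symmetry let c(1) = 1, c(11) = 2, c(13) = 3.
- Vertex 18: neighbors [1, 13] already have colors [1, 3] ⇒ c(18) = 2.
- Vertex 12: neighbors [18, 13] already have colors [2, 3] ⇒ c(12) = 1.
- Vertex 7: neighbors [12, 11] already have colors [1, 2] ⇒ c(7) = 3.
- Vertex 15: neighbors [1, 11, 7] already have colors [1, 2, 3] — all 3 colors blocked. Contradiction.
The forced assignments end in a contradiction, so G has no proper 3-coloring (χ ≥ 4).
The coloring below uses 4 colors, so χ(G) = 4.
A valid 4-coloring: color 1: [15, 18]; color 2: [7, 13, 16]; color 3: [4, 9, 11, 12]; color 4: [1].

χ(G) = 4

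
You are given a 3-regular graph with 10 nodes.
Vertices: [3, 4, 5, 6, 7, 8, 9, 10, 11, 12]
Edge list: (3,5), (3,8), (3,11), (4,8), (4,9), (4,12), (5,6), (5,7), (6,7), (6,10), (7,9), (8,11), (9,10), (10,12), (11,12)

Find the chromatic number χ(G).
Clique number ω(G) = 3 (lower bound: χ ≥ ω).
The clique on [3, 8, 11] has size 3, forcing χ ≥ 3, and the coloring below uses 3 colors, so χ(G) = 3.
A valid 3-coloring: color 1: [3, 7, 12]; color 2: [4, 5, 10, 11]; color 3: [6, 8, 9].

χ(G) = 3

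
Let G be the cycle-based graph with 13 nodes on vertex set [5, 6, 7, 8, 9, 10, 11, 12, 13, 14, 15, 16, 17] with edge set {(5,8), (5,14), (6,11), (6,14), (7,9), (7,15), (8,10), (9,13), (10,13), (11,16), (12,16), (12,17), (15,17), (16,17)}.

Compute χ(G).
Clique number ω(G) = 3 (lower bound: χ ≥ ω).
The clique on [12, 16, 17] has size 3, forcing χ ≥ 3, and the coloring below uses 3 colors, so χ(G) = 3.
A valid 3-coloring: color 1: [5, 6, 9, 10, 15, 16]; color 2: [7, 8, 11, 13, 14, 17]; color 3: [12].

χ(G) = 3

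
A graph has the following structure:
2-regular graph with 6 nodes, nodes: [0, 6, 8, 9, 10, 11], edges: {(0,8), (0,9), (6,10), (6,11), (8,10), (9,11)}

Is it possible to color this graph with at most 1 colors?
Edge (0,8) forces its endpoints to differ, so 1 color is not enough.

No, G is not 1-colorable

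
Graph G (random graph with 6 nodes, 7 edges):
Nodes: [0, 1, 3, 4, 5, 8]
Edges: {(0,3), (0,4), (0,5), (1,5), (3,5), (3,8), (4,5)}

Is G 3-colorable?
A valid 3-coloring: color 1: [5, 8]; color 2: [1, 3, 4]; color 3: [0].
(χ(G) = 3 ≤ 3.)

Yes, G is 3-colorable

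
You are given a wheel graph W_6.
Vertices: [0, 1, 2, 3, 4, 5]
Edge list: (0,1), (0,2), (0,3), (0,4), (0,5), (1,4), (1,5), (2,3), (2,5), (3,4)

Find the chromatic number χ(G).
χ(G) = 4

Clique number ω(G) = 3 (lower bound: χ ≥ ω).
Odd cycle [5, 2, 3, 4, 1] needs 3 colors (χ ≥ 3).
Vertex 0 is adjacent to every vertex of [1, 2, 3, 4, 5], which already need 3 colors among themselves, so 0 needs a new color (χ ≥ 4).
The coloring below uses 4 colors, so χ(G) = 4.
A valid 4-coloring: color 1: [0]; color 2: [4, 5]; color 3: [1, 2]; color 4: [3].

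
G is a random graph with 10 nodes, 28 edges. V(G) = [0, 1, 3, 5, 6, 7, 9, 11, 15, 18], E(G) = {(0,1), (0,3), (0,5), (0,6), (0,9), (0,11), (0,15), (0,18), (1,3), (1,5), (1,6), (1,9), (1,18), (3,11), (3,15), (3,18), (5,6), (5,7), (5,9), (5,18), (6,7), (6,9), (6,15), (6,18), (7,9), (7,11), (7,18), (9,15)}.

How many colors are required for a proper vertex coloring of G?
Clique number ω(G) = 5 (lower bound: χ ≥ ω).
The clique on [0, 1, 5, 6, 9] has size 5, forcing χ ≥ 5, and the coloring below uses 5 colors, so χ(G) = 5.
A valid 5-coloring: color 1: [0, 7]; color 2: [3, 6]; color 3: [5, 11, 15]; color 4: [9, 18]; color 5: [1].

χ(G) = 5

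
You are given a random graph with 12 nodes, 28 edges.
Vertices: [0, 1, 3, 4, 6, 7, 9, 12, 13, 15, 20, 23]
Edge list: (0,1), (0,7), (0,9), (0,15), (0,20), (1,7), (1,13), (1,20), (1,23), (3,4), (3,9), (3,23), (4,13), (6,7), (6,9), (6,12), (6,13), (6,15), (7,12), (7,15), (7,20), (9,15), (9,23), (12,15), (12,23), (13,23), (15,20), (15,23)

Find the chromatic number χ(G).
χ(G) = 4

Clique number ω(G) = 4 (lower bound: χ ≥ ω).
The clique on [0, 1, 7, 20] has size 4, forcing χ ≥ 4, and the coloring below uses 4 colors, so χ(G) = 4.
A valid 4-coloring: color 1: [1, 3, 15]; color 2: [4, 7, 23]; color 3: [0, 6]; color 4: [9, 12, 13, 20].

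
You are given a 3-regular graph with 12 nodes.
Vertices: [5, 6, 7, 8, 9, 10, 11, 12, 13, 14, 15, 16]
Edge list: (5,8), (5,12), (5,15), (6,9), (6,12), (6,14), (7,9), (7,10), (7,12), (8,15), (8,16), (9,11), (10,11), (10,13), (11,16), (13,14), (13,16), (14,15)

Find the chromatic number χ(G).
Clique number ω(G) = 3 (lower bound: χ ≥ ω).
The clique on [5, 8, 15] has size 3, forcing χ ≥ 3, and the coloring below uses 3 colors, so χ(G) = 3.
A valid 3-coloring: color 1: [5, 9, 10, 14, 16]; color 2: [6, 7, 11, 13, 15]; color 3: [8, 12].

χ(G) = 3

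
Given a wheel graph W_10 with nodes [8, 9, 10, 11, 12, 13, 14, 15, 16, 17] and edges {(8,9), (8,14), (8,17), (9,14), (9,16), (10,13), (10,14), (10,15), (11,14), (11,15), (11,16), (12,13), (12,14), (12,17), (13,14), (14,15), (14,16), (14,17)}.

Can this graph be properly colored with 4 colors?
Yes, G is 4-colorable

A valid 4-coloring: color 1: [14]; color 2: [9, 13, 15, 17]; color 3: [8, 10, 11, 12]; color 4: [16].
(χ(G) = 4 ≤ 4.)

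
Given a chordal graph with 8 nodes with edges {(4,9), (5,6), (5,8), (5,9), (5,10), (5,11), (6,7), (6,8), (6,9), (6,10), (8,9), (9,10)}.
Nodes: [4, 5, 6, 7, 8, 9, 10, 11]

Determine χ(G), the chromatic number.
Clique number ω(G) = 4 (lower bound: χ ≥ ω).
The clique on [5, 6, 8, 9] has size 4, forcing χ ≥ 4, and the coloring below uses 4 colors, so χ(G) = 4.
A valid 4-coloring: color 1: [4, 5, 7]; color 2: [6, 11]; color 3: [9]; color 4: [8, 10].

χ(G) = 4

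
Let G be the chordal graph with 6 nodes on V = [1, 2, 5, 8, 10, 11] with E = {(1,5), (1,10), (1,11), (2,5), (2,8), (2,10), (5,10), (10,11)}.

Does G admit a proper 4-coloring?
A valid 4-coloring: color 1: [8, 10]; color 2: [5, 11]; color 3: [1, 2].
(χ(G) = 3 ≤ 4.)

Yes, G is 4-colorable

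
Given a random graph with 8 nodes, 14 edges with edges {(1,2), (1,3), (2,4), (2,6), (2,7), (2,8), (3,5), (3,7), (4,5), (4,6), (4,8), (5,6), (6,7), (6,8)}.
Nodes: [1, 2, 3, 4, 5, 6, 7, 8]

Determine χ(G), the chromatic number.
χ(G) = 4

Clique number ω(G) = 4 (lower bound: χ ≥ ω).
The clique on [2, 4, 6, 8] has size 4, forcing χ ≥ 4, and the coloring below uses 4 colors, so χ(G) = 4.
A valid 4-coloring: color 1: [2, 5]; color 2: [3, 6]; color 3: [1, 4, 7]; color 4: [8].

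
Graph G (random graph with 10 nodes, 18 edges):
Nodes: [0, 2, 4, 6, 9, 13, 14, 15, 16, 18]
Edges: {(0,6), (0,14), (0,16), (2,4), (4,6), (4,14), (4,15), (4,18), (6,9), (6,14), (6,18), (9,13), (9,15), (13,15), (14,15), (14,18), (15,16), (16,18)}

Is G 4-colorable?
A valid 4-coloring: color 1: [4, 9, 16]; color 2: [2, 6, 15]; color 3: [13, 14]; color 4: [0, 18].
(χ(G) = 4 ≤ 4.)

Yes, G is 4-colorable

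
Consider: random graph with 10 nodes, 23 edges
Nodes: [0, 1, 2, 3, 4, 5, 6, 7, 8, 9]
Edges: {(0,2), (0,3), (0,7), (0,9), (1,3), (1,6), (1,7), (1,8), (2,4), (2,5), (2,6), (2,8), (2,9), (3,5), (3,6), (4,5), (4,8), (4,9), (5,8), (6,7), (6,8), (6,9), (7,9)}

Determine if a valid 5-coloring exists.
Yes, G is 5-colorable

A valid 5-coloring: color 1: [0, 5, 6]; color 2: [2, 3, 7]; color 3: [8, 9]; color 4: [1, 4].
(χ(G) = 4 ≤ 5.)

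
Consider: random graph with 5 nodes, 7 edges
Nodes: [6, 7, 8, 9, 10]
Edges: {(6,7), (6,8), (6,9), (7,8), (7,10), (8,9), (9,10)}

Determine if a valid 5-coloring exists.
A valid 5-coloring: color 1: [7, 9]; color 2: [6, 10]; color 3: [8].
(χ(G) = 3 ≤ 5.)

Yes, G is 5-colorable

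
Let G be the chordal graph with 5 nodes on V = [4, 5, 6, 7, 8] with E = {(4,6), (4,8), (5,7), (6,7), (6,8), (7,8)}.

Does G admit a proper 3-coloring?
Yes, G is 3-colorable

A valid 3-coloring: color 1: [5, 6]; color 2: [4, 7]; color 3: [8].
(χ(G) = 3 ≤ 3.)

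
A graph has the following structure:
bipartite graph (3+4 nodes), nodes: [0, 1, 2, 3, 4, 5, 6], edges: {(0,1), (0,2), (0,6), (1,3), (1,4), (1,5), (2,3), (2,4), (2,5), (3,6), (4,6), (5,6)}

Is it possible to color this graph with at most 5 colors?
A valid 5-coloring: color 1: [1, 2, 6]; color 2: [0, 3, 4, 5].
(χ(G) = 2 ≤ 5.)

Yes, G is 5-colorable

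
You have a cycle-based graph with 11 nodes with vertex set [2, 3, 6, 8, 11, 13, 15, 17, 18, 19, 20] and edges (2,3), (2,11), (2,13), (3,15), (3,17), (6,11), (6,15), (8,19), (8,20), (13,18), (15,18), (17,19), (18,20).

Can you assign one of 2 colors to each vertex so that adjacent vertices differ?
No, G is not 2-colorable

Odd cycle [3, 17, 19, 8, 20, 18, 15] needs 3 colors (χ ≥ 3).
Hence χ(G) ≥ 3 > 2, so no proper 2-coloring exists.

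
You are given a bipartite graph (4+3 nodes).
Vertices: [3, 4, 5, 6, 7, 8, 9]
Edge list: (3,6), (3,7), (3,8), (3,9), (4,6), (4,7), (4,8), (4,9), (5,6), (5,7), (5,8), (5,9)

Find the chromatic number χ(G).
Clique number ω(G) = 2 (lower bound: χ ≥ ω).
The graph is bipartite (no odd cycle), so 2 colors suffice: χ(G) = 2.
A valid 2-coloring: color 1: [3, 4, 5]; color 2: [6, 7, 8, 9].

χ(G) = 2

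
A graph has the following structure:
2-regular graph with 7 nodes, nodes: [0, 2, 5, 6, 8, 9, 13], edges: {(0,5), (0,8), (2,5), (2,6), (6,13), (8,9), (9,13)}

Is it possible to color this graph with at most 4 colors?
Yes, G is 4-colorable

A valid 4-coloring: color 1: [0, 6, 9]; color 2: [2, 8, 13]; color 3: [5].
(χ(G) = 3 ≤ 4.)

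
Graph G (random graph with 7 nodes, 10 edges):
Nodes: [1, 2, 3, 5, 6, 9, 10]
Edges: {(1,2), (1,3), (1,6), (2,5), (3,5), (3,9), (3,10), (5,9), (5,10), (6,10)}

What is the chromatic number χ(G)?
χ(G) = 3

Clique number ω(G) = 3 (lower bound: χ ≥ ω).
The clique on [3, 5, 9] has size 3, forcing χ ≥ 3, and the coloring below uses 3 colors, so χ(G) = 3.
A valid 3-coloring: color 1: [1, 5]; color 2: [2, 3, 6]; color 3: [9, 10].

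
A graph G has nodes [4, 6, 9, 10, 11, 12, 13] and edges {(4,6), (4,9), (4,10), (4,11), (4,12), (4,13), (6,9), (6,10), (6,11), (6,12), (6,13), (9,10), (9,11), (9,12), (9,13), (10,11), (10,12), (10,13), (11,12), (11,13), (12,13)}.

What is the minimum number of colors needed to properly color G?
Clique number ω(G) = 7 (lower bound: χ ≥ ω).
The clique on [4, 6, 9, 10, 11, 12, 13] has size 7, forcing χ ≥ 7, and the coloring below uses 7 colors, so χ(G) = 7.
A valid 7-coloring: color 1: [11]; color 2: [6]; color 3: [4]; color 4: [12]; color 5: [10]; color 6: [13]; color 7: [9].

χ(G) = 7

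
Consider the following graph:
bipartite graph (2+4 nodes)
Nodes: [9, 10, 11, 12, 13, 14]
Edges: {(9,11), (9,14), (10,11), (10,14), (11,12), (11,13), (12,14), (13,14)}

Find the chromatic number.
χ(G) = 2

Clique number ω(G) = 2 (lower bound: χ ≥ ω).
The graph is bipartite (no odd cycle), so 2 colors suffice: χ(G) = 2.
A valid 2-coloring: color 1: [11, 14]; color 2: [9, 10, 12, 13].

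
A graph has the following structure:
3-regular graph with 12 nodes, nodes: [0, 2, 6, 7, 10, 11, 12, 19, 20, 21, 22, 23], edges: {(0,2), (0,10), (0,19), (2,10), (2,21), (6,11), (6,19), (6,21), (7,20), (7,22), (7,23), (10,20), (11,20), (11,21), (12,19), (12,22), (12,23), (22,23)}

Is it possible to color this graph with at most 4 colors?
Yes, G is 4-colorable

A valid 4-coloring: color 1: [0, 6, 12, 20]; color 2: [2, 11, 19, 23]; color 3: [10, 21, 22]; color 4: [7].
(χ(G) = 3 ≤ 4.)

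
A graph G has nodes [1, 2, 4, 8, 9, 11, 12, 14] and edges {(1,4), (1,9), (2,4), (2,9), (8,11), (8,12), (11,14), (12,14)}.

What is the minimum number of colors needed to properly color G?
χ(G) = 2

Clique number ω(G) = 2 (lower bound: χ ≥ ω).
The graph is bipartite (no odd cycle), so 2 colors suffice: χ(G) = 2.
A valid 2-coloring: color 1: [4, 9, 11, 12]; color 2: [1, 2, 8, 14].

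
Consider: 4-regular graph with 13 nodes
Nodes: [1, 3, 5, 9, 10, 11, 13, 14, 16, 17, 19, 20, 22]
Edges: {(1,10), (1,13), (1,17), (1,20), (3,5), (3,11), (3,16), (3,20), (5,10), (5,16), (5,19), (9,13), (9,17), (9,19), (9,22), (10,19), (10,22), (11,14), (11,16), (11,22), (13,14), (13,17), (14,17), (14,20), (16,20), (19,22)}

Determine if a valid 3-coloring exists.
Suppose a proper 3-coloring c exists. The clique [1, 13, 17] takes 3 distinct colors; by symmetry let c(1) = 1, c(13) = 2, c(17) = 3.
- Vertex 9: neighbors [13, 17] already have colors [2, 3] ⇒ c(9) = 1.
- Vertex 14: neighbors [13, 17] already have colors [2, 3] ⇒ c(14) = 1.
- Vertex 10: neighbors [1] already have colors [1]; try each remaining color.
- Case c(10) = 2:
  - Vertex 19: neighbors [9, 10] already have colors [1, 2] ⇒ c(19) = 3.
  - Vertex 22: neighbors [9, 10, 19] already have colors [1, 2, 3] — all 3 colors blocked. Contradiction.
- Case c(10) = 3:
  - Vertex 19: neighbors [9, 10] already have colors [1, 3] ⇒ c(19) = 2.
  - Vertex 22: neighbors [9, 19, 10] already have colors [1, 2, 3] — all 3 colors blocked. Contradiction.
Every case ends in a contradiction, so G has no proper 3-coloring (χ ≥ 4).

No, G is not 3-colorable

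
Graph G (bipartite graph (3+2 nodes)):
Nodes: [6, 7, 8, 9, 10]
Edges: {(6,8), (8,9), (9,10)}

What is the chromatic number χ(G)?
χ(G) = 2

Clique number ω(G) = 2 (lower bound: χ ≥ ω).
The graph is bipartite (no odd cycle), so 2 colors suffice: χ(G) = 2.
A valid 2-coloring: color 1: [6, 7, 9]; color 2: [8, 10].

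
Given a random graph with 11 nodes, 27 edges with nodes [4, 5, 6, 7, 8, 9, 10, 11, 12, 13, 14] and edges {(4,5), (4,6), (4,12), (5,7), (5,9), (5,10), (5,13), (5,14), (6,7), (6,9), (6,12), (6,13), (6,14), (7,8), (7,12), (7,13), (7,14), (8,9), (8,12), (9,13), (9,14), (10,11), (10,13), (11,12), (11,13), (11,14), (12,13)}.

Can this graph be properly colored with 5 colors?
Yes, G is 5-colorable

A valid 5-coloring: color 1: [4, 8, 13, 14]; color 2: [5, 12]; color 3: [7, 9, 10]; color 4: [6, 11].
(χ(G) = 4 ≤ 5.)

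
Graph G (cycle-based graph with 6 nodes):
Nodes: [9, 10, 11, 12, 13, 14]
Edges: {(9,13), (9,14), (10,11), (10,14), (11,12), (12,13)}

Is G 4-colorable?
A valid 4-coloring: color 1: [11, 13, 14]; color 2: [9, 10, 12].
(χ(G) = 2 ≤ 4.)

Yes, G is 4-colorable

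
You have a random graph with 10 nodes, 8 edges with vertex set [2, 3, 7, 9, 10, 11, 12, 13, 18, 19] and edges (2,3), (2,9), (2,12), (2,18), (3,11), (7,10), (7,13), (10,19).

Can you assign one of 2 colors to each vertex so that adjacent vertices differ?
Yes, G is 2-colorable

A valid 2-coloring: color 1: [2, 7, 11, 19]; color 2: [3, 9, 10, 12, 13, 18].
(χ(G) = 2 ≤ 2.)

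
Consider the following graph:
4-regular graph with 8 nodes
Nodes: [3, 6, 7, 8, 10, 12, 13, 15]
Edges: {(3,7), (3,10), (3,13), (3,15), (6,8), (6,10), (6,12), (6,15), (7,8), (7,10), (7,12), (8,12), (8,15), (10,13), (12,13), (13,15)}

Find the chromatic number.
χ(G) = 3

Clique number ω(G) = 3 (lower bound: χ ≥ ω).
The clique on [6, 8, 12] has size 3, forcing χ ≥ 3, and the coloring below uses 3 colors, so χ(G) = 3.
A valid 3-coloring: color 1: [6, 7, 13]; color 2: [10, 12, 15]; color 3: [3, 8].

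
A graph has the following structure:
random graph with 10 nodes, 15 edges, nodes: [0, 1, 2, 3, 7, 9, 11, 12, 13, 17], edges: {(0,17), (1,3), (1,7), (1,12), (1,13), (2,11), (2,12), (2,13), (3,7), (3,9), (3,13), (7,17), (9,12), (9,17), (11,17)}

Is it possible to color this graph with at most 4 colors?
Yes, G is 4-colorable

A valid 4-coloring: color 1: [3, 12, 17]; color 2: [0, 1, 2, 9]; color 3: [7, 11, 13].
(χ(G) = 3 ≤ 4.)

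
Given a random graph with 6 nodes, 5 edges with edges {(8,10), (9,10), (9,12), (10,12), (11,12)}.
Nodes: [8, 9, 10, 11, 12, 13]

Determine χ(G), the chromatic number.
χ(G) = 3

Clique number ω(G) = 3 (lower bound: χ ≥ ω).
The clique on [9, 10, 12] has size 3, forcing χ ≥ 3, and the coloring below uses 3 colors, so χ(G) = 3.
A valid 3-coloring: color 1: [10, 11, 13]; color 2: [8, 12]; color 3: [9].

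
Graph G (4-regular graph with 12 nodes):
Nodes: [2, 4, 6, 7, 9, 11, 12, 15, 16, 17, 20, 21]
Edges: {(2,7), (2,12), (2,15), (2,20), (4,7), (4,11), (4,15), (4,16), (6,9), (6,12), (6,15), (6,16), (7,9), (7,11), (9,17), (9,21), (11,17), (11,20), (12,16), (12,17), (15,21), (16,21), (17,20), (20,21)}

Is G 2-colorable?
The clique on vertices [4, 7, 11] has size 3 > 2, so it alone needs 3 colors.

No, G is not 2-colorable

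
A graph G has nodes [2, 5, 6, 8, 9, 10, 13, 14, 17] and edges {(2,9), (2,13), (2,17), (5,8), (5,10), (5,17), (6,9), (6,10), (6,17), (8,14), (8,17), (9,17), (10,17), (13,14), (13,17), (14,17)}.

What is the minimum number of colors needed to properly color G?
χ(G) = 3

Clique number ω(G) = 3 (lower bound: χ ≥ ω).
The clique on [2, 9, 17] has size 3, forcing χ ≥ 3, and the coloring below uses 3 colors, so χ(G) = 3.
A valid 3-coloring: color 1: [17]; color 2: [2, 5, 6, 14]; color 3: [8, 9, 10, 13].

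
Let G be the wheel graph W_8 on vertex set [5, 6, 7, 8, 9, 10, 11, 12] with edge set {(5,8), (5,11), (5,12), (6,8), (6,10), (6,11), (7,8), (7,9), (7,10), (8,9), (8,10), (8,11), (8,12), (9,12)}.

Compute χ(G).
Clique number ω(G) = 3 (lower bound: χ ≥ ω).
Odd cycle [12, 9, 7, 10, 6, 11, 5] needs 3 colors (χ ≥ 3).
Vertex 8 is adjacent to every vertex of [5, 6, 7, 9, 10, 11, 12], which already need 3 colors among themselves, so 8 needs a new color (χ ≥ 4).
The coloring below uses 4 colors, so χ(G) = 4.
A valid 4-coloring: color 1: [8]; color 2: [7, 11, 12]; color 3: [5, 9, 10]; color 4: [6].

χ(G) = 4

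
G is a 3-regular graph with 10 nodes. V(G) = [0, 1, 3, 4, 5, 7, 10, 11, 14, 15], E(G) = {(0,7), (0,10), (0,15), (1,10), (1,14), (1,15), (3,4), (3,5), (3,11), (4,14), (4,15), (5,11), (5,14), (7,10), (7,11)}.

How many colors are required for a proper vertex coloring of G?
Clique number ω(G) = 3 (lower bound: χ ≥ ω).
The clique on [0, 7, 10] has size 3, forcing χ ≥ 3, and the coloring below uses 3 colors, so χ(G) = 3.
A valid 3-coloring: color 1: [10, 11, 14, 15]; color 2: [1, 4, 5, 7]; color 3: [0, 3].

χ(G) = 3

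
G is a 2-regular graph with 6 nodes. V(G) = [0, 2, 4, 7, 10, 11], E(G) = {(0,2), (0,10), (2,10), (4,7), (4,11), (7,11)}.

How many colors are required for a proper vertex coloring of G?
Clique number ω(G) = 3 (lower bound: χ ≥ ω).
The clique on [0, 2, 10] has size 3, forcing χ ≥ 3, and the coloring below uses 3 colors, so χ(G) = 3.
A valid 3-coloring: color 1: [2, 11]; color 2: [4, 10]; color 3: [0, 7].

χ(G) = 3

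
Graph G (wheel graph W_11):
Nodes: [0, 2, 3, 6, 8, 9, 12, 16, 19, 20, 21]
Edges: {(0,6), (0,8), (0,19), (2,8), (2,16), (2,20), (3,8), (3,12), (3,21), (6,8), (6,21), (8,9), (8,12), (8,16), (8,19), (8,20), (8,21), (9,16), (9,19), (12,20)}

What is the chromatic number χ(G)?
Clique number ω(G) = 3 (lower bound: χ ≥ ω).
The clique on [0, 8, 19] has size 3, forcing χ ≥ 3, and the coloring below uses 3 colors, so χ(G) = 3.
A valid 3-coloring: color 1: [8]; color 2: [0, 2, 9, 12, 21]; color 3: [3, 6, 16, 19, 20].

χ(G) = 3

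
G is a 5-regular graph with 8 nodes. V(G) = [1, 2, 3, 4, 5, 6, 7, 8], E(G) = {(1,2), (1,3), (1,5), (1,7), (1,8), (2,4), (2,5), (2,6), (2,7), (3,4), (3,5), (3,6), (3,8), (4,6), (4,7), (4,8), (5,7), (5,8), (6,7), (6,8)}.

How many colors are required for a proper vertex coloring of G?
Clique number ω(G) = 4 (lower bound: χ ≥ ω).
The clique on [1, 3, 5, 8] has size 4, forcing χ ≥ 4, and the coloring below uses 4 colors, so χ(G) = 4.
A valid 4-coloring: color 1: [4, 5]; color 2: [7, 8]; color 3: [1, 6]; color 4: [2, 3].

χ(G) = 4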